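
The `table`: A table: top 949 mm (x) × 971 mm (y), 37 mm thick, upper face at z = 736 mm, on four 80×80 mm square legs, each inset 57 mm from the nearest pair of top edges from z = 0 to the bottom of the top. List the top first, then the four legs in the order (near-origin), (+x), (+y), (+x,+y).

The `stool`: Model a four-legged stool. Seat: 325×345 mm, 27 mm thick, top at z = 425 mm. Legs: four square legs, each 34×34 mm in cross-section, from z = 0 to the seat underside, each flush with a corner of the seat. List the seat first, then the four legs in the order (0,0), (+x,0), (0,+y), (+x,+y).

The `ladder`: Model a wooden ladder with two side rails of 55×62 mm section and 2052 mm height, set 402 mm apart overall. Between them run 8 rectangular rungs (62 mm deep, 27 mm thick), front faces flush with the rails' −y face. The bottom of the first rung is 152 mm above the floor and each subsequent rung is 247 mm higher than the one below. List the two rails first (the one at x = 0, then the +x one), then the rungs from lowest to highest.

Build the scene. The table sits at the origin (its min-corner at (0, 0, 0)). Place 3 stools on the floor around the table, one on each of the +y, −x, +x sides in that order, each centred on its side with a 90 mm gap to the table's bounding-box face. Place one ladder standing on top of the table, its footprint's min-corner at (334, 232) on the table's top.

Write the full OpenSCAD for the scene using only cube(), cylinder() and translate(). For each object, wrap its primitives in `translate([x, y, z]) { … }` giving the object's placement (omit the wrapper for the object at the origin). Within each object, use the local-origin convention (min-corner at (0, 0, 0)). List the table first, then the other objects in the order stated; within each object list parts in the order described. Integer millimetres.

translate([0, 0, 699]) cube([949, 971, 37]);
translate([57, 57, 0]) cube([80, 80, 699]);
translate([812, 57, 0]) cube([80, 80, 699]);
translate([57, 834, 0]) cube([80, 80, 699]);
translate([812, 834, 0]) cube([80, 80, 699]);
translate([312, 1061, 0]) {
  translate([0, 0, 398]) cube([325, 345, 27]);
  cube([34, 34, 398]);
  translate([291, 0, 0]) cube([34, 34, 398]);
  translate([0, 311, 0]) cube([34, 34, 398]);
  translate([291, 311, 0]) cube([34, 34, 398]);
}
translate([-415, 313, 0]) {
  translate([0, 0, 398]) cube([325, 345, 27]);
  cube([34, 34, 398]);
  translate([291, 0, 0]) cube([34, 34, 398]);
  translate([0, 311, 0]) cube([34, 34, 398]);
  translate([291, 311, 0]) cube([34, 34, 398]);
}
translate([1039, 313, 0]) {
  translate([0, 0, 398]) cube([325, 345, 27]);
  cube([34, 34, 398]);
  translate([291, 0, 0]) cube([34, 34, 398]);
  translate([0, 311, 0]) cube([34, 34, 398]);
  translate([291, 311, 0]) cube([34, 34, 398]);
}
translate([334, 232, 736]) {
  cube([55, 62, 2052]);
  translate([347, 0, 0]) cube([55, 62, 2052]);
  translate([55, 0, 152]) cube([292, 62, 27]);
  translate([55, 0, 399]) cube([292, 62, 27]);
  translate([55, 0, 646]) cube([292, 62, 27]);
  translate([55, 0, 893]) cube([292, 62, 27]);
  translate([55, 0, 1140]) cube([292, 62, 27]);
  translate([55, 0, 1387]) cube([292, 62, 27]);
  translate([55, 0, 1634]) cube([292, 62, 27]);
  translate([55, 0, 1881]) cube([292, 62, 27]);
}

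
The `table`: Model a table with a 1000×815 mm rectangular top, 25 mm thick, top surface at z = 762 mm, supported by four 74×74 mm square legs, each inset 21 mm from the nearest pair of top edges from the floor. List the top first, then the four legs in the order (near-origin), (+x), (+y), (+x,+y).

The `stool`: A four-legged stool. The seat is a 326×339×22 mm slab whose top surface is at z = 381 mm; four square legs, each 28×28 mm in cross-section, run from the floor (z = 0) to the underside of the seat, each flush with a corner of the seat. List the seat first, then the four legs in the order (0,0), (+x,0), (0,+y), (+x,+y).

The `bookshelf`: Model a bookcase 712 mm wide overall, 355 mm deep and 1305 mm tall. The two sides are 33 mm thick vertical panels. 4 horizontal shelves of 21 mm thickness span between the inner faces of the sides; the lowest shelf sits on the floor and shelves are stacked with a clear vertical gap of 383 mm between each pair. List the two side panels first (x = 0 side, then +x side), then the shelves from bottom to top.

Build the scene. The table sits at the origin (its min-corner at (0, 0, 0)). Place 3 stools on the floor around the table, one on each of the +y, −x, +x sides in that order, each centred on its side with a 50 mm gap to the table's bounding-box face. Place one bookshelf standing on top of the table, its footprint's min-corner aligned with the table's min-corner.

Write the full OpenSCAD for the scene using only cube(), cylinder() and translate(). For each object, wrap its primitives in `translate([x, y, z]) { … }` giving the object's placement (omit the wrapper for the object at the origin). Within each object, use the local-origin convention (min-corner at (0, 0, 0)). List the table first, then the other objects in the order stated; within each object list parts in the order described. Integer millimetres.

translate([0, 0, 737]) cube([1000, 815, 25]);
translate([21, 21, 0]) cube([74, 74, 737]);
translate([905, 21, 0]) cube([74, 74, 737]);
translate([21, 720, 0]) cube([74, 74, 737]);
translate([905, 720, 0]) cube([74, 74, 737]);
translate([337, 865, 0]) {
  translate([0, 0, 359]) cube([326, 339, 22]);
  cube([28, 28, 359]);
  translate([298, 0, 0]) cube([28, 28, 359]);
  translate([0, 311, 0]) cube([28, 28, 359]);
  translate([298, 311, 0]) cube([28, 28, 359]);
}
translate([-376, 238, 0]) {
  translate([0, 0, 359]) cube([326, 339, 22]);
  cube([28, 28, 359]);
  translate([298, 0, 0]) cube([28, 28, 359]);
  translate([0, 311, 0]) cube([28, 28, 359]);
  translate([298, 311, 0]) cube([28, 28, 359]);
}
translate([1050, 238, 0]) {
  translate([0, 0, 359]) cube([326, 339, 22]);
  cube([28, 28, 359]);
  translate([298, 0, 0]) cube([28, 28, 359]);
  translate([0, 311, 0]) cube([28, 28, 359]);
  translate([298, 311, 0]) cube([28, 28, 359]);
}
translate([0, 0, 762]) {
  cube([33, 355, 1305]);
  translate([679, 0, 0]) cube([33, 355, 1305]);
  translate([33, 0, 0]) cube([646, 355, 21]);
  translate([33, 0, 404]) cube([646, 355, 21]);
  translate([33, 0, 808]) cube([646, 355, 21]);
  translate([33, 0, 1212]) cube([646, 355, 21]);
}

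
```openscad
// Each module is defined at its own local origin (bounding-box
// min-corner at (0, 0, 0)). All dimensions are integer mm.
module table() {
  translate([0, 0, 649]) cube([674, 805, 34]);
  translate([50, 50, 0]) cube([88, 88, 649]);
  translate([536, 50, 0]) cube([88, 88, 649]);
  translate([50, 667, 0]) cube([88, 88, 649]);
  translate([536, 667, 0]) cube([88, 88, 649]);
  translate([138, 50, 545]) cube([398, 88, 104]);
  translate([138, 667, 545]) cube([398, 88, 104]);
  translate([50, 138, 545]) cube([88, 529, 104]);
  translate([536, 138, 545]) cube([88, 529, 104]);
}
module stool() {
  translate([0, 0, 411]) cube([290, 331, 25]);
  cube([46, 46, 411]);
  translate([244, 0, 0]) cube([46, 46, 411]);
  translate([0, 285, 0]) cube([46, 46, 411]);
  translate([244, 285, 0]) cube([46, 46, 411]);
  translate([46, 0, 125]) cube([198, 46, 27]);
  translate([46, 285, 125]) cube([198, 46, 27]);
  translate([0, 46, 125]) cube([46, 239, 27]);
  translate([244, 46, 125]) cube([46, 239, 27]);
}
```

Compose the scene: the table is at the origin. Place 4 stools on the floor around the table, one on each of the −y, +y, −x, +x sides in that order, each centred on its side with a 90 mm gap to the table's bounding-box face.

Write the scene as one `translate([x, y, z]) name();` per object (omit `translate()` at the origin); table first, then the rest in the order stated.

table();
translate([192, -421, 0]) stool();
translate([192, 895, 0]) stool();
translate([-380, 237, 0]) stool();
translate([764, 237, 0]) stool();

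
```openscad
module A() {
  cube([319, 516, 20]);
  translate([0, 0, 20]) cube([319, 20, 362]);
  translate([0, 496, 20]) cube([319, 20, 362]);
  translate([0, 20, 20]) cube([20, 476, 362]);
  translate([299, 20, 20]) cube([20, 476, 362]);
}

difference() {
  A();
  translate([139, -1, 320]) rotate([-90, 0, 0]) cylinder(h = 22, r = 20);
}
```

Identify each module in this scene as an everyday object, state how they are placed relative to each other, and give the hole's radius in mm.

A is an open box. The open box has a circular hole through its front wall. The hole's radius is 20 mm.

The subtracted cylinder has r = 20 mm.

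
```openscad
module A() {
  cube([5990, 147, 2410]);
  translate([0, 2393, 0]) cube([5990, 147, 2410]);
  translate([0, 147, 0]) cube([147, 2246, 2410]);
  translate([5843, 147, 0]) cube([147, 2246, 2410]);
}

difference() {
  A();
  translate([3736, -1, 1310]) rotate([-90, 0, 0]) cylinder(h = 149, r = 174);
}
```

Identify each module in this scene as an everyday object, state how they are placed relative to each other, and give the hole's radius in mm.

A is a house frame. The house frame has a circular hole through its front wall. The hole's radius is 174 mm.

The subtracted cylinder has r = 174 mm.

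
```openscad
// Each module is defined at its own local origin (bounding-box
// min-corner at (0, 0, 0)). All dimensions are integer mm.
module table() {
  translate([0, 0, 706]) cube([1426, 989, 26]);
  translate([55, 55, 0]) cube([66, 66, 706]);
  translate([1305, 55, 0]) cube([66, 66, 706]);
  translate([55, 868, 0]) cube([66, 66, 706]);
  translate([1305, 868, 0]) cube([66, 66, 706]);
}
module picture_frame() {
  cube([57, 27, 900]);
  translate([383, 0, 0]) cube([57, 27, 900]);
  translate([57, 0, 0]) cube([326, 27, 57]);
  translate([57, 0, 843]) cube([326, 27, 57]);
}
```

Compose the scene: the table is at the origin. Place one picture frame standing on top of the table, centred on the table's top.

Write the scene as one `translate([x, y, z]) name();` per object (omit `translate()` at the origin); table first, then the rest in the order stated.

table();
translate([493, 481, 732]) picture_frame();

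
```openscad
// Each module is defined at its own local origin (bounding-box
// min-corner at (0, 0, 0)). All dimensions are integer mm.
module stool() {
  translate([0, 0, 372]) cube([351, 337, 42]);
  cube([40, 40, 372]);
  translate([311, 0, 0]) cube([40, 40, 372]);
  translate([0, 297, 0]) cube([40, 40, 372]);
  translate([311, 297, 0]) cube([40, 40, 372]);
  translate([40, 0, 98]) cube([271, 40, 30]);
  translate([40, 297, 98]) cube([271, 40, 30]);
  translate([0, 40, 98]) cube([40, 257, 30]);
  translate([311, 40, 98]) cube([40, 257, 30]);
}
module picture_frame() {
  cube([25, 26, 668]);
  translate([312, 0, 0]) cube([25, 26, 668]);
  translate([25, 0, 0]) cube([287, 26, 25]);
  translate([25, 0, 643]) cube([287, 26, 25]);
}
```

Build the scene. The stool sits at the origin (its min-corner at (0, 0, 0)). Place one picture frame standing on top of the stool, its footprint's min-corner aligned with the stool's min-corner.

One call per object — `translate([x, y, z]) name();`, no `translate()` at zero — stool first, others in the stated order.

stool();
translate([0, 0, 414]) picture_frame();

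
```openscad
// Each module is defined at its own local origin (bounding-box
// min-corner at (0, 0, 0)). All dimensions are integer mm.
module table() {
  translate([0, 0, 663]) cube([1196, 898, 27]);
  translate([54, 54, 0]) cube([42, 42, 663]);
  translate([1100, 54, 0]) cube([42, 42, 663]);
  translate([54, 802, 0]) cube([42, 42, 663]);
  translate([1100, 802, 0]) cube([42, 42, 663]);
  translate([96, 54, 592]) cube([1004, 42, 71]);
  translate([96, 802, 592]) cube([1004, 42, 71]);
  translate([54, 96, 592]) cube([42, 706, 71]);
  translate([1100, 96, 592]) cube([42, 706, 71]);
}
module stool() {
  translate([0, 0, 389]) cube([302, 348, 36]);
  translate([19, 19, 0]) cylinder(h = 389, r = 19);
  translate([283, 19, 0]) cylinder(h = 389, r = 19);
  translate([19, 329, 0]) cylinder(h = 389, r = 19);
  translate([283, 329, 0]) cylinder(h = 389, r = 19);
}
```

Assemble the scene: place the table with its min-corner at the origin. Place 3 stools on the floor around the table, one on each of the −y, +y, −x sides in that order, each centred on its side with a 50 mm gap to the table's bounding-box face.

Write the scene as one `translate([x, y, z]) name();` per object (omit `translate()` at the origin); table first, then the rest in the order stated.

table();
translate([447, -398, 0]) stool();
translate([447, 948, 0]) stool();
translate([-352, 275, 0]) stool();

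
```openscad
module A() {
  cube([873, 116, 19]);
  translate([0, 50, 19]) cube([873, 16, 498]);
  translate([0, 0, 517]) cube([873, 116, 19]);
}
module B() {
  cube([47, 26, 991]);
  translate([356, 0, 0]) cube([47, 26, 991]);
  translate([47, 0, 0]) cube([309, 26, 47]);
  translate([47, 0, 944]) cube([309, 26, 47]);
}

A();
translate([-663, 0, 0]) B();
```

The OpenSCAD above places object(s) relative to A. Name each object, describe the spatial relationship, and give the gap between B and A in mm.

The picture frame's nearest face is 260 mm from the I-beam's −x face.

A is an I-beam. B is a picture frame. The picture frame is on the floor beside the I-beam on its −x side. The gap between the picture frame and the I-beam is 260 mm.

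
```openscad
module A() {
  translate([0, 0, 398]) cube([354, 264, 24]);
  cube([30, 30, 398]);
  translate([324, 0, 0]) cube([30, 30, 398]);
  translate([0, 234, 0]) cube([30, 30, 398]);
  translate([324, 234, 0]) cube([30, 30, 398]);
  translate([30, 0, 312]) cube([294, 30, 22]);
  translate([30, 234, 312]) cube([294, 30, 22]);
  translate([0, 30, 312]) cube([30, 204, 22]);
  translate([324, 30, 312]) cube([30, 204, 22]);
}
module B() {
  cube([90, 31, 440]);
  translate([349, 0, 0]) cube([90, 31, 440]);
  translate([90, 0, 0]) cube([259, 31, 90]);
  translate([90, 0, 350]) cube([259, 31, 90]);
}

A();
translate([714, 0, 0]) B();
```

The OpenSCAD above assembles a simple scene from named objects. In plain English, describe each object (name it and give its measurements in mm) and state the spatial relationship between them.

A is a four-legged stool. The seat is 354×264 mm, 24 mm thick, top at z = 422 mm. It stands on four square legs, each 30×30 mm in cross-section, from z = 0 to the seat underside, each flush with a corner of the seat. Four stretchers, 30 mm wide and 22 mm tall, connect adjacent legs with their undersides at z = 312 mm, each running between the inner faces of the legs it joins and aligned with the legs' outer faces on the other axis.

B is a rectangular picture frame lying in the x–z plane (depth along y). The opening is 259 mm wide (x) by 260 mm tall (z), surrounded by a border 90 mm wide on all four sides. The frame is 31 mm deep and is made of two full-height vertical stiles with two horizontal rails fitted between them.

The picture frame is on the floor beside the stool on its +x side.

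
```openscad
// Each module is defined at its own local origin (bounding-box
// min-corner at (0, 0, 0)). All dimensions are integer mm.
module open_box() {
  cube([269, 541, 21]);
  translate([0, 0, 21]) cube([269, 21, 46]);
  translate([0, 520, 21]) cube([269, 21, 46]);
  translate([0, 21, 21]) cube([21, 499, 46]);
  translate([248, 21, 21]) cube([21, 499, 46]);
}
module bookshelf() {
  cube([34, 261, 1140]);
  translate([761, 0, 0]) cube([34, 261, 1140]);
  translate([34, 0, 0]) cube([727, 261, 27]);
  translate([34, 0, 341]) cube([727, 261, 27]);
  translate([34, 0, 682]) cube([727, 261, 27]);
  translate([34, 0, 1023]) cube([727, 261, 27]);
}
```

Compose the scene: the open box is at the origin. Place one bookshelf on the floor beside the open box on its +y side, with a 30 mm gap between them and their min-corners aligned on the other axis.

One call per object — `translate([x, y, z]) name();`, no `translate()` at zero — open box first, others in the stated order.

open_box();
translate([0, 571, 0]) bookshelf();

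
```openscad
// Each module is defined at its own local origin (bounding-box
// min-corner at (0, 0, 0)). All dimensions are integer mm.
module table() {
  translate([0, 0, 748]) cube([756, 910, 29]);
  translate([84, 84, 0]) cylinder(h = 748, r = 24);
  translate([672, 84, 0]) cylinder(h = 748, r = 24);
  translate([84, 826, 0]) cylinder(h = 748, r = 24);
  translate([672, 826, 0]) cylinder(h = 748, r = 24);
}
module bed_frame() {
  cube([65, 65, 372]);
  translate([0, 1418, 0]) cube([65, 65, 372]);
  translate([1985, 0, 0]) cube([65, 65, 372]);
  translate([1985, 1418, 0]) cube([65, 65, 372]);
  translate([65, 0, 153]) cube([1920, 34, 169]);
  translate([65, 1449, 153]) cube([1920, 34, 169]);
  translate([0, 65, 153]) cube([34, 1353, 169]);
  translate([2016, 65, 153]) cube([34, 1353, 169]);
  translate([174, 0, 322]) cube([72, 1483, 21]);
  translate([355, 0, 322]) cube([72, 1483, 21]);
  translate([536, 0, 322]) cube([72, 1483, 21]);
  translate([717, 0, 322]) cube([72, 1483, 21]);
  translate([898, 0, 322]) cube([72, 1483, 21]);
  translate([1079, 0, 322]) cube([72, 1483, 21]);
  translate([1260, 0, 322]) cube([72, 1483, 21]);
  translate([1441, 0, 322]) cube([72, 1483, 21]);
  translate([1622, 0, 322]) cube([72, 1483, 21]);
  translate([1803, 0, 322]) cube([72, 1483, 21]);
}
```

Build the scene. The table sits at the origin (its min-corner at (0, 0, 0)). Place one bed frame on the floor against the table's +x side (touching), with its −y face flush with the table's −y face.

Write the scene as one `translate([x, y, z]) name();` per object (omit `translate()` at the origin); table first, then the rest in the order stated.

table();
translate([756, 0, 0]) bed_frame();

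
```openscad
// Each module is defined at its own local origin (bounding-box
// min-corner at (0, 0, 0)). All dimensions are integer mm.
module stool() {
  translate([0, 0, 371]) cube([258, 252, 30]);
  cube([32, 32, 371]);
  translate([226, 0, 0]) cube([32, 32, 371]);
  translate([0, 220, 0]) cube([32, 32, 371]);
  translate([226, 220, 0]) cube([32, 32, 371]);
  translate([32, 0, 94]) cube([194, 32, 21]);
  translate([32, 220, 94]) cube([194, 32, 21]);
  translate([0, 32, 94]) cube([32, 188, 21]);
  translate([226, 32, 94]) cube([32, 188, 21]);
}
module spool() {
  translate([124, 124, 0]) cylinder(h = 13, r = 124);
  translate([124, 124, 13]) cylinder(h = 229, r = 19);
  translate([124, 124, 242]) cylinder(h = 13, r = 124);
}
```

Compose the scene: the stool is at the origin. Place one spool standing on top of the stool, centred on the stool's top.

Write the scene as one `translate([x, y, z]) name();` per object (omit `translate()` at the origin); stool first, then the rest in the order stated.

stool();
translate([5, 2, 401]) spool();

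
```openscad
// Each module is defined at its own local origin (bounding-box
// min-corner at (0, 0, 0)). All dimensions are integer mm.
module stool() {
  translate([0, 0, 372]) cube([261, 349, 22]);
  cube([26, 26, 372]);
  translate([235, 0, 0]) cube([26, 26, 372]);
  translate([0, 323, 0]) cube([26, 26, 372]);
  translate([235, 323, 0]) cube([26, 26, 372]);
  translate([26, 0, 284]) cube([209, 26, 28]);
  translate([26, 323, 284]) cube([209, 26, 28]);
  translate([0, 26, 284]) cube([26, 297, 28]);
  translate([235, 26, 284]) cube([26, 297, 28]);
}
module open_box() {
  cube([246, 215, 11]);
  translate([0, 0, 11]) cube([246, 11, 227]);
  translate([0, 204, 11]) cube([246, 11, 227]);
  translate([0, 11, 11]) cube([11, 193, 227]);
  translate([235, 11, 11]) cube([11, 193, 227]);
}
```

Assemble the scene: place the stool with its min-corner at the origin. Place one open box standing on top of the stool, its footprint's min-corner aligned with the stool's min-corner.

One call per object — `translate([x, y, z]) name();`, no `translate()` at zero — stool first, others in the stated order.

stool();
translate([0, 0, 394]) open_box();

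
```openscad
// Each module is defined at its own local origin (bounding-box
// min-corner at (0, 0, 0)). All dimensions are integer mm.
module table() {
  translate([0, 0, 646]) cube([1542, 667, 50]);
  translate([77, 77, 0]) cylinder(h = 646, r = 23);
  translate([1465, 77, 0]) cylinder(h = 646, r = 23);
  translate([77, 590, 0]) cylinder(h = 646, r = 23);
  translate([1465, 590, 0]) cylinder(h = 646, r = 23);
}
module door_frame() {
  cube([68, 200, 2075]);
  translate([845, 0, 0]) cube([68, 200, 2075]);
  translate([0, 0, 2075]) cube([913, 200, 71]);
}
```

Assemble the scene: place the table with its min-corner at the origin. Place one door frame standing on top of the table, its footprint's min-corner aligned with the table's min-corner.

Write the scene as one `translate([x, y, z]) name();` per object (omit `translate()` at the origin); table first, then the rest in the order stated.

table();
translate([0, 0, 696]) door_frame();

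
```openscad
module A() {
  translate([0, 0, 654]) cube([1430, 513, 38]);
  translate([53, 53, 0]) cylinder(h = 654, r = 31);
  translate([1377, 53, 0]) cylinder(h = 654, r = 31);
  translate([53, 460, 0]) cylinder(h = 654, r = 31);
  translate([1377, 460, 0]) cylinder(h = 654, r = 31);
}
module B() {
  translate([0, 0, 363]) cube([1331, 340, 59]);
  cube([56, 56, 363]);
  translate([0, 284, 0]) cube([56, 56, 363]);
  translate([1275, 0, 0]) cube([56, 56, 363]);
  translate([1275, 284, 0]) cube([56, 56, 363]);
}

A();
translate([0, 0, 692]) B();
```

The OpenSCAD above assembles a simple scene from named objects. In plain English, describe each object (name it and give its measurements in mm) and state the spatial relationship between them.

A is a table: top 1430 mm (x) × 513 mm (y), 38 mm thick, upper face at z = 692 mm, on four round legs of 62 mm diameter, each leg's bounding box inset 22 mm from the nearest pair of top edges, running from z = 0 to the bottom of the top.

B is a bench: a 1331×340 mm seat slab, 59 mm thick, top at z = 422 mm, on four 56×56 mm square legs flush with the seat corners and standing on z = 0.

The bench is on top of the table.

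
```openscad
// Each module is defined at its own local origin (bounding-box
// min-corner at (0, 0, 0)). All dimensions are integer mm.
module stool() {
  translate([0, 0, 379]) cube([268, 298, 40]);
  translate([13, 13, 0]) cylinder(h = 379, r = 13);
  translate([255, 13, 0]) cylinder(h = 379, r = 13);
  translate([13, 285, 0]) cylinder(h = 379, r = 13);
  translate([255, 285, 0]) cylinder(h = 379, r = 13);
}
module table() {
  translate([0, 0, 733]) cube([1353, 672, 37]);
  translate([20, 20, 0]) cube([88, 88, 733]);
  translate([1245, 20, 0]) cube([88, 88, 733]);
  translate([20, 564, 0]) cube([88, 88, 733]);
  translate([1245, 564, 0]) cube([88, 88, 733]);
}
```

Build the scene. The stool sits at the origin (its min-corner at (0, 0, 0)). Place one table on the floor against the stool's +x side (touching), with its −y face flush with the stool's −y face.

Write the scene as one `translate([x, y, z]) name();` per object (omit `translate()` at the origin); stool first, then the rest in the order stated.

stool();
translate([268, 0, 0]) table();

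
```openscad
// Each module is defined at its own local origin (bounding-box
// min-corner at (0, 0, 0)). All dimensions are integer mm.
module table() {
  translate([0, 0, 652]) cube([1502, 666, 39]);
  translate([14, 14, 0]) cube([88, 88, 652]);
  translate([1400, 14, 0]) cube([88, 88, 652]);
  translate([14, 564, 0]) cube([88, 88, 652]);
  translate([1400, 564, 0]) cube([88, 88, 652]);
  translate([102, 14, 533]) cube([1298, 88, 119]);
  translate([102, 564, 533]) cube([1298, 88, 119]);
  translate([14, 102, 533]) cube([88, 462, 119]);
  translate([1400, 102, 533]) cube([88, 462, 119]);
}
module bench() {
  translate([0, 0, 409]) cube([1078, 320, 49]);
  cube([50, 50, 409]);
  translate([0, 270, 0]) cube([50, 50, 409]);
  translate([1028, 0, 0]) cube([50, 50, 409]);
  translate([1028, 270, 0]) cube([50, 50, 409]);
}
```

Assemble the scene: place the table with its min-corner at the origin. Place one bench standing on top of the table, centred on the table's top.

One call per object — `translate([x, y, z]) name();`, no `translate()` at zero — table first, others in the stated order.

table();
translate([212, 173, 691]) bench();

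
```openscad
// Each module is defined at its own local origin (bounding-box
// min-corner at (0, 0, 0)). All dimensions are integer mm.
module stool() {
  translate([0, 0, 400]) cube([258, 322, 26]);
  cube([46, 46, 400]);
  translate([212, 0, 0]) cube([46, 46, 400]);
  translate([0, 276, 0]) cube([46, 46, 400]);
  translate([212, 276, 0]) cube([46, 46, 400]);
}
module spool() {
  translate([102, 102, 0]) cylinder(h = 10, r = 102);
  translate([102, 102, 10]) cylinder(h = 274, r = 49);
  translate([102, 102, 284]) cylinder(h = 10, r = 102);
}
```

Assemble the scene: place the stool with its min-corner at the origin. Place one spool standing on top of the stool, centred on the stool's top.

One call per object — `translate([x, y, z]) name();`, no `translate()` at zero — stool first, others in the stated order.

stool();
translate([27, 59, 426]) spool();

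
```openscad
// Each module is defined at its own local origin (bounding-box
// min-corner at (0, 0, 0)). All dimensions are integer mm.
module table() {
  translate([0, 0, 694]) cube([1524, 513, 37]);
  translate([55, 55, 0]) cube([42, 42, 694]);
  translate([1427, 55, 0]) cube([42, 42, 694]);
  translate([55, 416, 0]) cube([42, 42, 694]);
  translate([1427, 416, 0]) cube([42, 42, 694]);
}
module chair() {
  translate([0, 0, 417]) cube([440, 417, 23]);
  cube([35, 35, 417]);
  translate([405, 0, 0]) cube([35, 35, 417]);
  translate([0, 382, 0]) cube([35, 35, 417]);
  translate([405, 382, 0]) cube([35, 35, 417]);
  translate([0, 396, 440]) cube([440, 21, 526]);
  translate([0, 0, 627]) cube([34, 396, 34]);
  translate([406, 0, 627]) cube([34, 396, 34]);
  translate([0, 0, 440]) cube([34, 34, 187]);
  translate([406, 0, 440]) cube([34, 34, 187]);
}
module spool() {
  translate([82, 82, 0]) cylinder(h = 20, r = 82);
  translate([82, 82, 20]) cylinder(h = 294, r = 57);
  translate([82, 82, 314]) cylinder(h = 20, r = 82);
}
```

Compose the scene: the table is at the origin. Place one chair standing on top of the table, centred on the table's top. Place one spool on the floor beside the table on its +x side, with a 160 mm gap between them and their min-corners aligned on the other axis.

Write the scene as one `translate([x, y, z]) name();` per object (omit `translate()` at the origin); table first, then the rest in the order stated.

table();
translate([542, 48, 731]) chair();
translate([1684, 0, 0]) spool();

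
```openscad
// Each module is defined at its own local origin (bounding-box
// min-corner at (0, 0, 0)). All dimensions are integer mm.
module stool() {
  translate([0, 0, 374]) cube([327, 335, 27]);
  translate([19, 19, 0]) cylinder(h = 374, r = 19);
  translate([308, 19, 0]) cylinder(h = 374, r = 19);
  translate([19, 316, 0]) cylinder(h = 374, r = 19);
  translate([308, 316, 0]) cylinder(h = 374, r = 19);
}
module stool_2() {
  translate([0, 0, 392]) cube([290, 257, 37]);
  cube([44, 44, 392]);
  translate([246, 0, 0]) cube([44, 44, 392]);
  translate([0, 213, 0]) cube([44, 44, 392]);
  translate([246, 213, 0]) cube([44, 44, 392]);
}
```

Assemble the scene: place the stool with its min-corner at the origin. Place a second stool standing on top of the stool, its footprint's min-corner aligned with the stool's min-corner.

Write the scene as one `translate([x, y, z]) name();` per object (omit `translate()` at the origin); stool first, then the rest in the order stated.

stool();
translate([0, 0, 401]) stool_2();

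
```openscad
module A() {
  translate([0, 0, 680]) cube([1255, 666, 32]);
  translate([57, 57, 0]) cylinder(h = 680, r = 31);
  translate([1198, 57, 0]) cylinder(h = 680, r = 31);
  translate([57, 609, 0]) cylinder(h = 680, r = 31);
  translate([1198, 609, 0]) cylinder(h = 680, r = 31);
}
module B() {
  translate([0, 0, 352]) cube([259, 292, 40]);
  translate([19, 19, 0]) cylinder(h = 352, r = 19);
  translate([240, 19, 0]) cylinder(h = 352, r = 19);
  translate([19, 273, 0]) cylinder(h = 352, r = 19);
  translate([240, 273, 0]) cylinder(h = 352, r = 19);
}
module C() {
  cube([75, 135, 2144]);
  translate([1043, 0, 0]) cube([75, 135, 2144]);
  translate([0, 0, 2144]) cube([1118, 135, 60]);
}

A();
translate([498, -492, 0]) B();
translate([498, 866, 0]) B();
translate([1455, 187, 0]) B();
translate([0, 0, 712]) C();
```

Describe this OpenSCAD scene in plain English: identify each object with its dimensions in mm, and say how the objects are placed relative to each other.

A is a rectangular dining table. The top is 1255×666×32 mm with its upper surface at z = 712 mm. It stands on four round legs of 62 mm diameter, each leg's bounding box inset 26 mm from the nearest pair of top edges, running from the floor to the underside of the top.

B is a simple wooden stool: a rectangular seat 259 mm (x) by 292 mm (y), 40 mm thick, top face at z = 392 mm, on four round legs, each 38 mm in diameter. The legs rest on z = 0, each leg's axis is inset half a diameter from the nearest pair of seat edges (so the leg's bounding box is flush with the corner).

C is a rectangular door frame: two vertical jambs of 75×135 mm section, 2144 mm tall, with a clear opening 968 mm wide between their inner faces. A header 60 mm tall and 135 mm deep lies on top of the jambs and spans the full outside width.

Three stools sit around the table at the −y, +y, +x sides. The door frame is on top of the table.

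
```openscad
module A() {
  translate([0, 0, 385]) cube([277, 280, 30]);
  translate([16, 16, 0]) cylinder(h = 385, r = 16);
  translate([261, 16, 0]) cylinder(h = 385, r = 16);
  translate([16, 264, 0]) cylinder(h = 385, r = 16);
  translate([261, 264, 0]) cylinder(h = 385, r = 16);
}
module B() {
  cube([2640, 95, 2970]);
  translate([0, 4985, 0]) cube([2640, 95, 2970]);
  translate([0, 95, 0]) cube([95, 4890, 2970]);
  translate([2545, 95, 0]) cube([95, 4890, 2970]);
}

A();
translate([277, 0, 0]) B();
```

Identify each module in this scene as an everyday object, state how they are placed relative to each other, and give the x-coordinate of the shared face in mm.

The stool's +x face and the house frame's −x face are both at x = 277 mm.

A is a stool. B is a house frame. The house frame is against the stool's +x side, with their −y faces flush. The x-coordinate of the shared face is 277 mm.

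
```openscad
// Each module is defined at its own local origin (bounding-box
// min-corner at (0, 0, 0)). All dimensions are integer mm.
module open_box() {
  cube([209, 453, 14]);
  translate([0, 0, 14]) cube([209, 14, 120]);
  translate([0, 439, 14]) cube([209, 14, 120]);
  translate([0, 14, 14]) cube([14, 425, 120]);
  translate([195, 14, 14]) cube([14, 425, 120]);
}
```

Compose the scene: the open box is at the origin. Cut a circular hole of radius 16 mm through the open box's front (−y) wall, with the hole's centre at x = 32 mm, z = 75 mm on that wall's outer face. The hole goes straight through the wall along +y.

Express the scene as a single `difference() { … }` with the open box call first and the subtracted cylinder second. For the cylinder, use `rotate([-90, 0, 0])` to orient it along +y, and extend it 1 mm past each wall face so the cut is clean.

difference() {
  open_box();
  translate([32, -1, 75]) rotate([-90, 0, 0]) cylinder(h = 16, r = 16);
}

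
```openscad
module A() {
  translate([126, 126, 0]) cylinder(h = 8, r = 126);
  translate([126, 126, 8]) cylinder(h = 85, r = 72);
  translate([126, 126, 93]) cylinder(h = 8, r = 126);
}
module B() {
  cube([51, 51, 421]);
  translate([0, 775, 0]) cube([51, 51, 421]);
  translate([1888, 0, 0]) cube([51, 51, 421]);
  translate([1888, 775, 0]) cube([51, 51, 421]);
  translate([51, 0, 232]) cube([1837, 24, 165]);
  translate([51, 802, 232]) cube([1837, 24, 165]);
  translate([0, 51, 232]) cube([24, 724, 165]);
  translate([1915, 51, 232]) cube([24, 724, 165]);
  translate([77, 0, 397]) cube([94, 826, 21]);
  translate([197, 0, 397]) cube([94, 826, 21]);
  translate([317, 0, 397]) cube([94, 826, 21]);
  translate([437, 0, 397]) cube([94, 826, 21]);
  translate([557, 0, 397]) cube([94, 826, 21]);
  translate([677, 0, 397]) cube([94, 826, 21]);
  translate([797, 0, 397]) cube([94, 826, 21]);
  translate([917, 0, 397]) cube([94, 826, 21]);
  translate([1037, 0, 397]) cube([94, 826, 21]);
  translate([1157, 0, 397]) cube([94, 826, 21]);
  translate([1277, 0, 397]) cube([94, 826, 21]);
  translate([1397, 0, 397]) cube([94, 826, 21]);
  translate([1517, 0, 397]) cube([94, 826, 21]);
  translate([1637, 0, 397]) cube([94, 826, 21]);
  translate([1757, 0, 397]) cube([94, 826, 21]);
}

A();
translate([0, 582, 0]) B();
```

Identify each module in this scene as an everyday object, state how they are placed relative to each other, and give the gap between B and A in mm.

The bed frame's nearest face is 330 mm from the spool's +y face.

A is a spool. B is a bed frame. The bed frame is on the floor beside the spool on its +y side. The gap between the bed frame and the spool is 330 mm.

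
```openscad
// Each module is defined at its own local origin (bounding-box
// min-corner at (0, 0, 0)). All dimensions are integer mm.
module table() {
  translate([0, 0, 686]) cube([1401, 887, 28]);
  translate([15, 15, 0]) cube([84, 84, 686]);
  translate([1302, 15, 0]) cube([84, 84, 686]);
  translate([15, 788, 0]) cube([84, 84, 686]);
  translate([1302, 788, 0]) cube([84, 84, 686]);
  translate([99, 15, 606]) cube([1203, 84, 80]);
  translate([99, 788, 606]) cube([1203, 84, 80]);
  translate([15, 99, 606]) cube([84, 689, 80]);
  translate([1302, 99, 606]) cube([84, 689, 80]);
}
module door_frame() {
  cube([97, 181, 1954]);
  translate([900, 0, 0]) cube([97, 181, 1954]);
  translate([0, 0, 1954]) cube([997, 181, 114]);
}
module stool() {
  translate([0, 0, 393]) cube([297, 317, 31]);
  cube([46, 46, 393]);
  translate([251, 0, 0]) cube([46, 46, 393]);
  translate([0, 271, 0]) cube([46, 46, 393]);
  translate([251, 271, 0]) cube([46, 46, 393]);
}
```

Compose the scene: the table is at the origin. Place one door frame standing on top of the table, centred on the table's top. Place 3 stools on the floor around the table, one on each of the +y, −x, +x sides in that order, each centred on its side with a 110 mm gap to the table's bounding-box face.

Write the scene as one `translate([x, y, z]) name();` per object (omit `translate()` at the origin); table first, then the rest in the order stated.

table();
translate([202, 353, 714]) door_frame();
translate([552, 997, 0]) stool();
translate([-407, 285, 0]) stool();
translate([1511, 285, 0]) stool();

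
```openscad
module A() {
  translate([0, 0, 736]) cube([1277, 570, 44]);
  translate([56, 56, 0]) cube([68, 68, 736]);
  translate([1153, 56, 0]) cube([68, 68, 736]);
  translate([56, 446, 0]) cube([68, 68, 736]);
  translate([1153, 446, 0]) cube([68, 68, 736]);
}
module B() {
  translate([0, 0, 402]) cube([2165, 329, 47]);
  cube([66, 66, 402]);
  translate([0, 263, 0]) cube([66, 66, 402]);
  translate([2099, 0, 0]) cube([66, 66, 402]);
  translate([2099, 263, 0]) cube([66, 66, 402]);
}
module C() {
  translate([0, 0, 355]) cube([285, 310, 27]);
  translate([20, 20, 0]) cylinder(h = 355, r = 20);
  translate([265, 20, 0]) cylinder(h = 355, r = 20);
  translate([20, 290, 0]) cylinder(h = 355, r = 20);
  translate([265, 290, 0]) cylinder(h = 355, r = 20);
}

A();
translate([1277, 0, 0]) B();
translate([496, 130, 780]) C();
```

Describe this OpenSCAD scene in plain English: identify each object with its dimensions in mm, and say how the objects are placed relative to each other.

A is a table with a 1277×570 mm rectangular top, 44 mm thick, top surface at z = 780 mm, supported by four 68×68 mm square legs, each inset 56 mm from the nearest pair of top edges, running from the floor.

B is a long wooden bench with a 2165 mm (x) × 329 mm (y) seat, 47 mm thick, its top surface 449 mm above the floor. Four 66 mm square legs at the seat corners, flush with the edges, run from z = 0 to the seat underside.

C is a four-legged stool. The seat is a 285×310×27 mm slab whose top surface is at z = 382 mm; four round legs, each 40 mm in diameter, run from the floor (z = 0) to the underside of the seat, each leg's axis is inset half a diameter from the nearest pair of seat edges (so the leg's bounding box is flush with the corner).

The bench is against the table's +x side, with their −y faces flush. The stool is on top of the table, centred.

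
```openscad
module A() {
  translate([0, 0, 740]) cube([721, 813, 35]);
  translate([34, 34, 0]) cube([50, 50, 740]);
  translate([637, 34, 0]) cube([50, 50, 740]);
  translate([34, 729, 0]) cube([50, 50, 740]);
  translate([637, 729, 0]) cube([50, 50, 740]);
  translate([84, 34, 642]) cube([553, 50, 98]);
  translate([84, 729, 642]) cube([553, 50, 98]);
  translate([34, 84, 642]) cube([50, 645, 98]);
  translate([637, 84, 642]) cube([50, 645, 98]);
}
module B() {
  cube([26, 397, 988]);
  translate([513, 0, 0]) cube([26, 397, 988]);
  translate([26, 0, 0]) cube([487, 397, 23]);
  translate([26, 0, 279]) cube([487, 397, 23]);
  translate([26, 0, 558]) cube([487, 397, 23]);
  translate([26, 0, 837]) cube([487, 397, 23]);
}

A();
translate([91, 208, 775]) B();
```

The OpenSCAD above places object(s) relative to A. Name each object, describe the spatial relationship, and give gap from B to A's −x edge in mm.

A is a table. B is a bookshelf. The bookshelf is on top of the table, centred. The gap from the bookshelf to the table's −x edge is 91 mm.

The bookshelf's min-x is at 91; the table's min-x is 0; gap = 91 mm.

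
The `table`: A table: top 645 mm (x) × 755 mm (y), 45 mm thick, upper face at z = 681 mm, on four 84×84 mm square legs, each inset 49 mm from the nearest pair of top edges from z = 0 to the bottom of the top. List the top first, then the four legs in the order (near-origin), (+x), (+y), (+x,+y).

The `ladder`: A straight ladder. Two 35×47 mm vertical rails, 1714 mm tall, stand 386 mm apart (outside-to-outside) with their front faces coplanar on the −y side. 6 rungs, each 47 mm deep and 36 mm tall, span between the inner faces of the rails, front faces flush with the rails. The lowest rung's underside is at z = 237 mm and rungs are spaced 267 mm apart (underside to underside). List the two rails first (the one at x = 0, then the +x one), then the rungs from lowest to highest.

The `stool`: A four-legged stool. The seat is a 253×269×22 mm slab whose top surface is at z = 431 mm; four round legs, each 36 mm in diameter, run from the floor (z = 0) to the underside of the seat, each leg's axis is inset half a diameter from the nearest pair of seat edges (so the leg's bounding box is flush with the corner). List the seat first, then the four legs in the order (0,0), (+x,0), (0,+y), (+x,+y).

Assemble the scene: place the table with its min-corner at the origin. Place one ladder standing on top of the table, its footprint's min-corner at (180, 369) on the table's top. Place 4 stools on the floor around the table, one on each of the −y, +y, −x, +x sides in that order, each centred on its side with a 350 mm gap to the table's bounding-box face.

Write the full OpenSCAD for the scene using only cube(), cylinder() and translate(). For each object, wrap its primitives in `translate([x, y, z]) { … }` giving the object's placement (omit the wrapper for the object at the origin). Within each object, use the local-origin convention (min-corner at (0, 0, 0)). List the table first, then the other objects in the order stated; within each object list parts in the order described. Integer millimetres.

translate([0, 0, 636]) cube([645, 755, 45]);
translate([49, 49, 0]) cube([84, 84, 636]);
translate([512, 49, 0]) cube([84, 84, 636]);
translate([49, 622, 0]) cube([84, 84, 636]);
translate([512, 622, 0]) cube([84, 84, 636]);
translate([180, 369, 681]) {
  cube([35, 47, 1714]);
  translate([351, 0, 0]) cube([35, 47, 1714]);
  translate([35, 0, 237]) cube([316, 47, 36]);
  translate([35, 0, 504]) cube([316, 47, 36]);
  translate([35, 0, 771]) cube([316, 47, 36]);
  translate([35, 0, 1038]) cube([316, 47, 36]);
  translate([35, 0, 1305]) cube([316, 47, 36]);
  translate([35, 0, 1572]) cube([316, 47, 36]);
}
translate([196, -619, 0]) {
  translate([0, 0, 409]) cube([253, 269, 22]);
  translate([18, 18, 0]) cylinder(h = 409, r = 18);
  translate([235, 18, 0]) cylinder(h = 409, r = 18);
  translate([18, 251, 0]) cylinder(h = 409, r = 18);
  translate([235, 251, 0]) cylinder(h = 409, r = 18);
}
translate([196, 1105, 0]) {
  translate([0, 0, 409]) cube([253, 269, 22]);
  translate([18, 18, 0]) cylinder(h = 409, r = 18);
  translate([235, 18, 0]) cylinder(h = 409, r = 18);
  translate([18, 251, 0]) cylinder(h = 409, r = 18);
  translate([235, 251, 0]) cylinder(h = 409, r = 18);
}
translate([-603, 243, 0]) {
  translate([0, 0, 409]) cube([253, 269, 22]);
  translate([18, 18, 0]) cylinder(h = 409, r = 18);
  translate([235, 18, 0]) cylinder(h = 409, r = 18);
  translate([18, 251, 0]) cylinder(h = 409, r = 18);
  translate([235, 251, 0]) cylinder(h = 409, r = 18);
}
translate([995, 243, 0]) {
  translate([0, 0, 409]) cube([253, 269, 22]);
  translate([18, 18, 0]) cylinder(h = 409, r = 18);
  translate([235, 18, 0]) cylinder(h = 409, r = 18);
  translate([18, 251, 0]) cylinder(h = 409, r = 18);
  translate([235, 251, 0]) cylinder(h = 409, r = 18);
}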